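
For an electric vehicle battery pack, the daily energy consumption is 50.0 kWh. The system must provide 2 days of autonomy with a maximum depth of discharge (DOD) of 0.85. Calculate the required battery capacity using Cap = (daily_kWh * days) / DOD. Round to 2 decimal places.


Total energy needed = daily * days = 50.0 * 2 = 100.0 kWh
Account for depth of discharge:
  Cap = total_energy / DOD = 100.0 / 0.85
  Cap = 117.65 kWh

117.65


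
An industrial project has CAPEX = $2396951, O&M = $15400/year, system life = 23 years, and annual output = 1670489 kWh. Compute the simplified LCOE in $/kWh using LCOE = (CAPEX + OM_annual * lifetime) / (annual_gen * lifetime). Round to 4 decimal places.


Total cost = CAPEX + OM * lifetime = 2396951 + 15400 * 23 = 2396951 + 354200 = 2751151
Total generation = annual * lifetime = 1670489 * 23 = 38421247 kWh
LCOE = 2751151 / 38421247
LCOE = 0.0716 $/kWh

0.0716


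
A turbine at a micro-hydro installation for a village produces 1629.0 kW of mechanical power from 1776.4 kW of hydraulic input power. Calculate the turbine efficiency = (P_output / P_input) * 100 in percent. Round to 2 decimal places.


Turbine efficiency = (output power / input power) * 100
eta = (1629.0 / 1776.4) * 100
eta = 91.70%

91.70


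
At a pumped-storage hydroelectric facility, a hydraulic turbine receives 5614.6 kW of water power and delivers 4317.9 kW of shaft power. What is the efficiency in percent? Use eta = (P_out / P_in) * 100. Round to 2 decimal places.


Turbine efficiency = (output power / input power) * 100
eta = (4317.9 / 5614.6) * 100
eta = 76.90%

76.90


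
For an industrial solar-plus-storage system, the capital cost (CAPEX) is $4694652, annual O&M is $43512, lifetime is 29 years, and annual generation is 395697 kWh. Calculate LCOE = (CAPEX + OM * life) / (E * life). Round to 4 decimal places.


Total cost = CAPEX + OM * lifetime = 4694652 + 43512 * 29 = 4694652 + 1261848 = 5956500
Total generation = annual * lifetime = 395697 * 29 = 11475213 kWh
LCOE = 5956500 / 11475213
LCOE = 0.5191 $/kWh

0.5191


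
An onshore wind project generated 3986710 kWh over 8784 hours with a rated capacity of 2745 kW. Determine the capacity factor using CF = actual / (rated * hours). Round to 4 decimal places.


Capacity factor = actual output / maximum possible output
Maximum possible = rated * hours = 2745 * 8784 = 24112080 kWh
CF = 3986710 / 24112080
CF = 0.1653

0.1653


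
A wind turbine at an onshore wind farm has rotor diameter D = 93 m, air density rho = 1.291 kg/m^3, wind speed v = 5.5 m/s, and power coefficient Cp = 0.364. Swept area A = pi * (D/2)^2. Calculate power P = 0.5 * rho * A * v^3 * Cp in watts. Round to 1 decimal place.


Step 1 -- Compute swept area:
  A = pi * (D/2)^2 = pi * (93/2)^2 = 6792.91 m^2
Step 2 -- Apply wind power equation:
  P = 0.5 * rho * A * v^3 * Cp
  v^3 = 5.5^3 = 166.375
  P = 0.5 * 1.291 * 6792.91 * 166.375 * 0.364
  P = 265547.0 W

265547.0


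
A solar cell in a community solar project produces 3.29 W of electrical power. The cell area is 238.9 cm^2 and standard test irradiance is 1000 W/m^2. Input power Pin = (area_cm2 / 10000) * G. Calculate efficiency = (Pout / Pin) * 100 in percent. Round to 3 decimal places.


First compute the input power:
  Pin = area_cm2 / 10000 * G = 238.9 / 10000 * 1000 = 23.89 W
Then compute efficiency:
  Efficiency = (Pout / Pin) * 100 = (3.29 / 23.89) * 100
  Efficiency = 13.771%

13.771


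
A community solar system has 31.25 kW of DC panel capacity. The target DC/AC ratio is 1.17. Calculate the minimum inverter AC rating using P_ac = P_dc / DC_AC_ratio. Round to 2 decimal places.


The inverter AC capacity is determined by the DC/AC ratio.
Given: P_dc = 31.25 kW, DC/AC ratio = 1.17
P_ac = P_dc / ratio = 31.25 / 1.17
P_ac = 26.71 kW

26.71


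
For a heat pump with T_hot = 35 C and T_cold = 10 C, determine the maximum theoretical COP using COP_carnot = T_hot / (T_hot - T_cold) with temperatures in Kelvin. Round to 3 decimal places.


Convert to Kelvin:
  T_hot = 35 + 273.15 = 308.15 K
  T_cold = 10 + 273.15 = 283.15 K
Apply Carnot COP formula:
  COP = T_hot_K / (T_hot_K - T_cold_K) = 308.15 / 25.0
  COP = 12.326

12.326


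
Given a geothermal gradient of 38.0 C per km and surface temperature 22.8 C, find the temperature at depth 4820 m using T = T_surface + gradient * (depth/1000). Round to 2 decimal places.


Convert depth to km: 4820 / 1000 = 4.82 km
Temperature increase = gradient * depth_km = 38.0 * 4.82 = 183.16 C
Temperature at depth = T_surface + delta_T = 22.8 + 183.16
T = 205.96 C

205.96


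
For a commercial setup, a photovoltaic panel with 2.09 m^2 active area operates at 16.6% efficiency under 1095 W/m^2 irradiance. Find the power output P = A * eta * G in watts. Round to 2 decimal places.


Use the solar power formula P = A * eta * G.
Given: A = 2.09 m^2, eta = 0.166, G = 1095 W/m^2
P = 2.09 * 0.166 * 1095
P = 379.90 W

379.90


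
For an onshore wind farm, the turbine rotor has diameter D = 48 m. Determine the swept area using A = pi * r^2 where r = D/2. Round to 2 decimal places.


Compute the rotor radius:
  r = D / 2 = 48 / 2 = 24.0 m
Calculate swept area:
  A = pi * r^2 = pi * 24.0^2
  A = 1809.56 m^2

1809.56


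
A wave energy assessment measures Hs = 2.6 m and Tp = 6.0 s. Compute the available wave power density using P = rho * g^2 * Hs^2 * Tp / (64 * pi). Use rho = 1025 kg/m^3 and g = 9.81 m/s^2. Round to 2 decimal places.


Apply wave power formula:
  g^2 = 9.81^2 = 96.2361
  Hs^2 = 2.6^2 = 6.76
  Numerator = rho * g^2 * Hs^2 * Tp = 1025 * 96.2361 * 6.76 * 6.0 = 4000919.62
  Denominator = 64 * pi = 201.0619
  P = 4000919.62 / 201.0619 = 19898.94 W/m

19898.94


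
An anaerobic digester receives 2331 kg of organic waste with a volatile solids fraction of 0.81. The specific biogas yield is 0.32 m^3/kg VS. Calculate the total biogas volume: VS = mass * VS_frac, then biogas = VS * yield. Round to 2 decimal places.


Compute volatile solids:
  VS = mass * VS_fraction = 2331 * 0.81 = 1888.11 kg
Calculate biogas volume:
  Biogas = VS * specific_yield = 1888.11 * 0.32
  Biogas = 604.20 m^3

604.20


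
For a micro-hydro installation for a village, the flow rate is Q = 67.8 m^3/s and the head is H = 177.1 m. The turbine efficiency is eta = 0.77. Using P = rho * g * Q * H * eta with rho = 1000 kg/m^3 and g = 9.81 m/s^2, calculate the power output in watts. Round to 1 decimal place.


Apply the hydropower formula P = rho * g * Q * H * eta
rho * g = 1000 * 9.81 = 9810.0
P = 9810.0 * 67.8 * 177.1 * 0.77
P = 90700146.3 W

90700146.3


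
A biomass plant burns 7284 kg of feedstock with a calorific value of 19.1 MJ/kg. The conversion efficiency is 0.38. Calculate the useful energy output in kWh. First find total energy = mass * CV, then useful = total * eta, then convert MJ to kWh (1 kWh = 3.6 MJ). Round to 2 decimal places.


Total energy = mass * CV = 7284 * 19.1 = 139124.4 MJ
Useful energy = total * eta = 139124.4 * 0.38 = 52867.27 MJ
Convert to kWh: 52867.27 / 3.6
Useful energy = 14685.35 kWh

14685.35


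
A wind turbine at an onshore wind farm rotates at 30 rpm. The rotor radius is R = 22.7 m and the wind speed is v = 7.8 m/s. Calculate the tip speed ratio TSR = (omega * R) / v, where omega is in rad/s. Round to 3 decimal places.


Convert rotational speed to rad/s:
  omega = 30 * 2 * pi / 60 = 3.1416 rad/s
Compute tip speed:
  v_tip = omega * R = 3.1416 * 22.7 = 71.314 m/s
Tip speed ratio:
  TSR = v_tip / v_wind = 71.314 / 7.8 = 9.143

9.143


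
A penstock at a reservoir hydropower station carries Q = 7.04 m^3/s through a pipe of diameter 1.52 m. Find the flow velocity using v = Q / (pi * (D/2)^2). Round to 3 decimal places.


Compute pipe cross-sectional area:
  A = pi * (D/2)^2 = pi * (1.52/2)^2 = 1.8146 m^2
Calculate velocity:
  v = Q / A = 7.04 / 1.8146
  v = 3.880 m/s

3.880


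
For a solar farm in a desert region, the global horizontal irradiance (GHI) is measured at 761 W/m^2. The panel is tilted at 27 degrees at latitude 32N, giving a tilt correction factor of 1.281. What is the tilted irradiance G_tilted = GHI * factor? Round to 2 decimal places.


Identify the given values:
  GHI = 761 W/m^2, tilt correction factor = 1.281
Apply the formula G_tilted = GHI * factor:
  G_tilted = 761 * 1.281
  G_tilted = 974.84 W/m^2

974.84


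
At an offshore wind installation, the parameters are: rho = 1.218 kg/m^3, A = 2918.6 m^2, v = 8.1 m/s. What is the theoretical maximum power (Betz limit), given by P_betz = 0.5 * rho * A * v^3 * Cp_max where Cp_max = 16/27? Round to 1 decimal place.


The Betz coefficient Cp_max = 16/27 = 0.5926
v^3 = 8.1^3 = 531.441
P_betz = 0.5 * rho * A * v^3 * Cp_max
P_betz = 0.5 * 1.218 * 2918.6 * 531.441 * 0.5926
P_betz = 559761.7 W

559761.7


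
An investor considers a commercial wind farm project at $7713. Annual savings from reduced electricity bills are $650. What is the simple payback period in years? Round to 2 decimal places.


Simple payback period = initial cost / annual savings
Payback = 7713 / 650
Payback = 11.87 years

11.87


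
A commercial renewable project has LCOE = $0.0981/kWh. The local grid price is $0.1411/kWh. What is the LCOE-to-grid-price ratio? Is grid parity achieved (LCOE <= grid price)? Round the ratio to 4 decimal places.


Compare LCOE to grid price:
  LCOE = $0.0981/kWh, Grid price = $0.1411/kWh
  Ratio = LCOE / grid_price = 0.0981 / 0.1411 = 0.6953
  Grid parity achieved (ratio <= 1)? yes

0.6953


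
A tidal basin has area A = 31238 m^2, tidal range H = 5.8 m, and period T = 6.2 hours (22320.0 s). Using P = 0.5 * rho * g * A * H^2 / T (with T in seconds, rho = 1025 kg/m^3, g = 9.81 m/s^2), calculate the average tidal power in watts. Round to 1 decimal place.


Convert period to seconds: T = 6.2 * 3600 = 22320.0 s
H^2 = 5.8^2 = 33.64
P = 0.5 * rho * g * A * H^2 / T
P = 0.5 * 1025 * 9.81 * 31238 * 33.64 / 22320.0
P = 236705.3 W

236705.3


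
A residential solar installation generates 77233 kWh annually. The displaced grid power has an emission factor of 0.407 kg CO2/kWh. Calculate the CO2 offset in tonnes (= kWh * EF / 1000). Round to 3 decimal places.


CO2 offset in kg = generation * emission_factor
CO2 offset = 77233 * 0.407 = 31433.83 kg
Convert to tonnes:
  CO2 offset = 31433.83 / 1000 = 31.434 tonnes

31.434


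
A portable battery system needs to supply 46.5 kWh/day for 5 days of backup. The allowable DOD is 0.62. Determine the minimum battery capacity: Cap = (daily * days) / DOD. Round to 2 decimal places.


Total energy needed = daily * days = 46.5 * 5 = 232.5 kWh
Account for depth of discharge:
  Cap = total_energy / DOD = 232.5 / 0.62
  Cap = 375.00 kWh

375.00


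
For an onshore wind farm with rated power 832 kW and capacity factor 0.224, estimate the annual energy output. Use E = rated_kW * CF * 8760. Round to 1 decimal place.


Annual energy = rated_kW * capacity_factor * hours_per_year
Given: P_rated = 832 kW, CF = 0.224, hours = 8760
E = 832 * 0.224 * 8760
E = 1632583.7 kWh

1632583.7


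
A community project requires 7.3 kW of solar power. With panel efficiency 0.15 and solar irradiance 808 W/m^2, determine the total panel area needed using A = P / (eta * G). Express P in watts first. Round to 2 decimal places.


Convert target power to watts: P = 7.3 * 1000 = 7300.0 W
Compute denominator: eta * G = 0.15 * 808 = 121.2
Required area A = P / (eta * G) = 7300.0 / 121.2
A = 60.23 m^2

60.23


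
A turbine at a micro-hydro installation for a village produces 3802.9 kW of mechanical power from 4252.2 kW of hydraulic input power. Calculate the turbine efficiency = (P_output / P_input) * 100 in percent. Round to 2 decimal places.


Turbine efficiency = (output power / input power) * 100
eta = (3802.9 / 4252.2) * 100
eta = 89.43%

89.43


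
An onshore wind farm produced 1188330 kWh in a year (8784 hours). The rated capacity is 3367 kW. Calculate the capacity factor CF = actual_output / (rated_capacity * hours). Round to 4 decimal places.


Capacity factor = actual output / maximum possible output
Maximum possible = rated * hours = 3367 * 8784 = 29575728 kWh
CF = 1188330 / 29575728
CF = 0.0402

0.0402


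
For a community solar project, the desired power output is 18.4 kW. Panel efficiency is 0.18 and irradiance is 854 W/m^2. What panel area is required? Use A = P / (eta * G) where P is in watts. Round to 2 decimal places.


Convert target power to watts: P = 18.4 * 1000 = 18400.0 W
Compute denominator: eta * G = 0.18 * 854 = 153.72
Required area A = P / (eta * G) = 18400.0 / 153.72
A = 119.70 m^2

119.70


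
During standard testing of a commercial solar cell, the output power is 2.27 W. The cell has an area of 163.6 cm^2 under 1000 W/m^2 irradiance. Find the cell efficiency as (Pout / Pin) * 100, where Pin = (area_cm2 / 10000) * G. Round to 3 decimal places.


First compute the input power:
  Pin = area_cm2 / 10000 * G = 163.6 / 10000 * 1000 = 16.36 W
Then compute efficiency:
  Efficiency = (Pout / Pin) * 100 = (2.27 / 16.36) * 100
  Efficiency = 13.875%

13.875


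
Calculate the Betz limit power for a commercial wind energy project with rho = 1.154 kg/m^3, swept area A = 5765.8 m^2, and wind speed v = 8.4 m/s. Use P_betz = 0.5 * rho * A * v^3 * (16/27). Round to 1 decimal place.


The Betz coefficient Cp_max = 16/27 = 0.5926
v^3 = 8.4^3 = 592.704
P_betz = 0.5 * rho * A * v^3 * Cp_max
P_betz = 0.5 * 1.154 * 5765.8 * 592.704 * 0.5926
P_betz = 1168502.0 W

1168502.0


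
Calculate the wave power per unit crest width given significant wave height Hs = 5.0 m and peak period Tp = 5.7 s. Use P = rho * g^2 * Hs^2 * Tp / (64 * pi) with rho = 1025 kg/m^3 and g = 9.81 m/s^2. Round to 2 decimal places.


Apply wave power formula:
  g^2 = 9.81^2 = 96.2361
  Hs^2 = 5.0^2 = 25.0
  Numerator = rho * g^2 * Hs^2 * Tp = 1025 * 96.2361 * 25.0 * 5.7 = 14056485.36
  Denominator = 64 * pi = 201.0619
  P = 14056485.36 / 201.0619 = 69911.22 W/m

69911.22


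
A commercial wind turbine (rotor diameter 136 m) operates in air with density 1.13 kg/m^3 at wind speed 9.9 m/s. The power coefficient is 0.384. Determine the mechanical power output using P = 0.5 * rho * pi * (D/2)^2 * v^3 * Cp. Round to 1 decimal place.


Step 1 -- Compute swept area:
  A = pi * (D/2)^2 = pi * (136/2)^2 = 14526.72 m^2
Step 2 -- Apply wind power equation:
  P = 0.5 * rho * A * v^3 * Cp
  v^3 = 9.9^3 = 970.299
  P = 0.5 * 1.13 * 14526.72 * 970.299 * 0.384
  P = 3058109.0 W

3058109.0


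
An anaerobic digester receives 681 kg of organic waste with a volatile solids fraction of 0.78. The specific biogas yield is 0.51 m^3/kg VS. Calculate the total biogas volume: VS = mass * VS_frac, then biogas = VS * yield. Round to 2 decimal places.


Compute volatile solids:
  VS = mass * VS_fraction = 681 * 0.78 = 531.18 kg
Calculate biogas volume:
  Biogas = VS * specific_yield = 531.18 * 0.51
  Biogas = 270.90 m^3

270.90


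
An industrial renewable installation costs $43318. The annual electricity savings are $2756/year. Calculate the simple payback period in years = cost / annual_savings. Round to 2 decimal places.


Simple payback period = initial cost / annual savings
Payback = 43318 / 2756
Payback = 15.72 years

15.72


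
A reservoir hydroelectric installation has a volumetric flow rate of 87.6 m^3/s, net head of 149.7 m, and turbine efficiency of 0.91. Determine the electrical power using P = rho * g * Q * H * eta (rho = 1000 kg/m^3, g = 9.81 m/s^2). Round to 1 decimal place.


Apply the hydropower formula P = rho * g * Q * H * eta
rho * g = 1000 * 9.81 = 9810.0
P = 9810.0 * 87.6 * 149.7 * 0.91
P = 117067489.8 W

117067489.8


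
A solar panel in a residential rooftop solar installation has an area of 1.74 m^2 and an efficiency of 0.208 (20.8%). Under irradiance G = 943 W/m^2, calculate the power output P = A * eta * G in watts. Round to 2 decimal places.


Use the solar power formula P = A * eta * G.
Given: A = 1.74 m^2, eta = 0.208, G = 943 W/m^2
P = 1.74 * 0.208 * 943
P = 341.29 W

341.29


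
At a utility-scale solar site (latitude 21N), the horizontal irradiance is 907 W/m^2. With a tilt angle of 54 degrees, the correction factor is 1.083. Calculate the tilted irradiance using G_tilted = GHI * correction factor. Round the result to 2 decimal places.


Identify the given values:
  GHI = 907 W/m^2, tilt correction factor = 1.083
Apply the formula G_tilted = GHI * factor:
  G_tilted = 907 * 1.083
  G_tilted = 982.28 W/m^2

982.28


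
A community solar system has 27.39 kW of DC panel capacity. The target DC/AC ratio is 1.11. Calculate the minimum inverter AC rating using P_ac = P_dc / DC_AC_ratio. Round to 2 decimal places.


The inverter AC capacity is determined by the DC/AC ratio.
Given: P_dc = 27.39 kW, DC/AC ratio = 1.11
P_ac = P_dc / ratio = 27.39 / 1.11
P_ac = 24.68 kW

24.68


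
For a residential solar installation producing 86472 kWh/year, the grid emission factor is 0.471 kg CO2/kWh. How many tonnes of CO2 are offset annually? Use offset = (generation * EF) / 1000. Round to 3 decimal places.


CO2 offset in kg = generation * emission_factor
CO2 offset = 86472 * 0.471 = 40728.31 kg
Convert to tonnes:
  CO2 offset = 40728.31 / 1000 = 40.728 tonnes

40.728


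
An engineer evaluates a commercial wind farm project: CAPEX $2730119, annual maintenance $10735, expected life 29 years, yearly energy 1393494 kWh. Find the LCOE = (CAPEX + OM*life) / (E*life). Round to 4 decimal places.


Total cost = CAPEX + OM * lifetime = 2730119 + 10735 * 29 = 2730119 + 311315 = 3041434
Total generation = annual * lifetime = 1393494 * 29 = 40411326 kWh
LCOE = 3041434 / 40411326
LCOE = 0.0753 $/kWh

0.0753


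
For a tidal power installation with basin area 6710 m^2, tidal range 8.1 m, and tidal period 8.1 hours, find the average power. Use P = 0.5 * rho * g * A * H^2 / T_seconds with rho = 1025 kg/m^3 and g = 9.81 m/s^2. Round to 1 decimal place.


Convert period to seconds: T = 8.1 * 3600 = 29160.0 s
H^2 = 8.1^2 = 65.61
P = 0.5 * rho * g * A * H^2 / T
P = 0.5 * 1025 * 9.81 * 6710 * 65.61 / 29160.0
P = 75904.6 W

75904.6


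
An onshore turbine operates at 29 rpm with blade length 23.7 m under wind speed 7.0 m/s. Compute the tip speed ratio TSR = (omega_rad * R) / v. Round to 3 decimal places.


Convert rotational speed to rad/s:
  omega = 29 * 2 * pi / 60 = 3.0369 rad/s
Compute tip speed:
  v_tip = omega * R = 3.0369 * 23.7 = 71.974 m/s
Tip speed ratio:
  TSR = v_tip / v_wind = 71.974 / 7.0 = 10.282

10.282


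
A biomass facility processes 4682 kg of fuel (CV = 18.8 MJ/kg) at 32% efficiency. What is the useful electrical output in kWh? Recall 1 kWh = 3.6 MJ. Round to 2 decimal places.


Total energy = mass * CV = 4682 * 18.8 = 88021.6 MJ
Useful energy = total * eta = 88021.6 * 0.32 = 28166.91 MJ
Convert to kWh: 28166.91 / 3.6
Useful energy = 7824.14 kWh

7824.14


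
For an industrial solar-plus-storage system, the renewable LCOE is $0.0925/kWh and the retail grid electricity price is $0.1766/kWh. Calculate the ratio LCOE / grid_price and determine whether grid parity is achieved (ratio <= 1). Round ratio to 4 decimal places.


Compare LCOE to grid price:
  LCOE = $0.0925/kWh, Grid price = $0.1766/kWh
  Ratio = LCOE / grid_price = 0.0925 / 0.1766 = 0.5238
  Grid parity achieved (ratio <= 1)? yes

0.5238


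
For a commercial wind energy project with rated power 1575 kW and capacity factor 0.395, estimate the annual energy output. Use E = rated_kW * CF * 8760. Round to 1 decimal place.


Annual energy = rated_kW * capacity_factor * hours_per_year
Given: P_rated = 1575 kW, CF = 0.395, hours = 8760
E = 1575 * 0.395 * 8760
E = 5449815.0 kWh

5449815.0


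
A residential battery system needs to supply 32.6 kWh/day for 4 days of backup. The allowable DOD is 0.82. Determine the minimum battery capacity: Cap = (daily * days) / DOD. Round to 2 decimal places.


Total energy needed = daily * days = 32.6 * 4 = 130.4 kWh
Account for depth of discharge:
  Cap = total_energy / DOD = 130.4 / 0.82
  Cap = 159.02 kWh

159.02


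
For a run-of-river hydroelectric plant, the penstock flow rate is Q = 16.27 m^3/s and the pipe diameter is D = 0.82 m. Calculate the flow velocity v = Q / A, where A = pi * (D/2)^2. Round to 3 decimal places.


Compute pipe cross-sectional area:
  A = pi * (D/2)^2 = pi * (0.82/2)^2 = 0.5281 m^2
Calculate velocity:
  v = Q / A = 16.27 / 0.5281
  v = 30.808 m/s

30.808


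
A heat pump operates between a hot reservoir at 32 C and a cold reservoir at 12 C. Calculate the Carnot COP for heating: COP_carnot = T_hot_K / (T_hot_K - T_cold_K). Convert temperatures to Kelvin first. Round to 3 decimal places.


Convert to Kelvin:
  T_hot = 32 + 273.15 = 305.15 K
  T_cold = 12 + 273.15 = 285.15 K
Apply Carnot COP formula:
  COP = T_hot_K / (T_hot_K - T_cold_K) = 305.15 / 20.0
  COP = 15.258

15.258


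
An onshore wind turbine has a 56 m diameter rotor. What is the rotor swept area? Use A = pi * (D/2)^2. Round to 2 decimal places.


Compute the rotor radius:
  r = D / 2 = 56 / 2 = 28.0 m
Calculate swept area:
  A = pi * r^2 = pi * 28.0^2
  A = 2463.01 m^2

2463.01


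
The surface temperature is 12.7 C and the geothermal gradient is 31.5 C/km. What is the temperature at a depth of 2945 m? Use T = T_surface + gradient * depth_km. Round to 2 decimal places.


Convert depth to km: 2945 / 1000 = 2.945 km
Temperature increase = gradient * depth_km = 31.5 * 2.945 = 92.77 C
Temperature at depth = T_surface + delta_T = 12.7 + 92.77
T = 105.47 C

105.47


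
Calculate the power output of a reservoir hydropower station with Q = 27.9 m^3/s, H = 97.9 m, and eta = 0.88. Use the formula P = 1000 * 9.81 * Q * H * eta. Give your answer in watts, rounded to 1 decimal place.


Apply the hydropower formula P = rho * g * Q * H * eta
rho * g = 1000 * 9.81 = 9810.0
P = 9810.0 * 27.9 * 97.9 * 0.88
P = 23579716.2 W

23579716.2


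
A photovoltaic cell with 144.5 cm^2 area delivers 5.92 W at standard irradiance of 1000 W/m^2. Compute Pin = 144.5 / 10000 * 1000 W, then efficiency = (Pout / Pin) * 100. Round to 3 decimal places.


First compute the input power:
  Pin = area_cm2 / 10000 * G = 144.5 / 10000 * 1000 = 14.45 W
Then compute efficiency:
  Efficiency = (Pout / Pin) * 100 = (5.92 / 14.45) * 100
  Efficiency = 40.969%

40.969


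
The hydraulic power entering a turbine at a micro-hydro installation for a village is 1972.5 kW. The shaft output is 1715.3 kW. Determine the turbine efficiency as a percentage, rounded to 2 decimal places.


Turbine efficiency = (output power / input power) * 100
eta = (1715.3 / 1972.5) * 100
eta = 86.96%

86.96


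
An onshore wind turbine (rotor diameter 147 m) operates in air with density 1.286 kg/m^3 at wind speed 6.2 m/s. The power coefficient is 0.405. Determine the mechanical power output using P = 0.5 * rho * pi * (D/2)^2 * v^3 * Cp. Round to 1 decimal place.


Step 1 -- Compute swept area:
  A = pi * (D/2)^2 = pi * (147/2)^2 = 16971.67 m^2
Step 2 -- Apply wind power equation:
  P = 0.5 * rho * A * v^3 * Cp
  v^3 = 6.2^3 = 238.328
  P = 0.5 * 1.286 * 16971.67 * 238.328 * 0.405
  P = 1053332.8 W

1053332.8


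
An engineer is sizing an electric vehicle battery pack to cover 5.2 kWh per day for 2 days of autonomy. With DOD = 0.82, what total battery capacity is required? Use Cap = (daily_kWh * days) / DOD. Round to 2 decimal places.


Total energy needed = daily * days = 5.2 * 2 = 10.4 kWh
Account for depth of discharge:
  Cap = total_energy / DOD = 10.4 / 0.82
  Cap = 12.68 kWh

12.68


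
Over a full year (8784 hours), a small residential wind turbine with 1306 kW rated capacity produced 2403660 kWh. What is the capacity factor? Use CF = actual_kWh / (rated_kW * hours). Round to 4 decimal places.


Capacity factor = actual output / maximum possible output
Maximum possible = rated * hours = 1306 * 8784 = 11471904 kWh
CF = 2403660 / 11471904
CF = 0.2095

0.2095


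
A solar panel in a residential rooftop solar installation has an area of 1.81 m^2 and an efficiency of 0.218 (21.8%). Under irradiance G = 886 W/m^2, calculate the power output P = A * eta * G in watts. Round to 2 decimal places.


Use the solar power formula P = A * eta * G.
Given: A = 1.81 m^2, eta = 0.218, G = 886 W/m^2
P = 1.81 * 0.218 * 886
P = 349.60 W

349.60


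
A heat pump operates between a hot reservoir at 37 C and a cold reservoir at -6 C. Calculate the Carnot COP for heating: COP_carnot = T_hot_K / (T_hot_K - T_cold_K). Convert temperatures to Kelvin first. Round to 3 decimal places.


Convert to Kelvin:
  T_hot = 37 + 273.15 = 310.15 K
  T_cold = -6 + 273.15 = 267.15 K
Apply Carnot COP formula:
  COP = T_hot_K / (T_hot_K - T_cold_K) = 310.15 / 43.0
  COP = 7.213

7.213


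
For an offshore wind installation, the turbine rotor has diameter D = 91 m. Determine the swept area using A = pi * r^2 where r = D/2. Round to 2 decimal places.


Compute the rotor radius:
  r = D / 2 = 91 / 2 = 45.5 m
Calculate swept area:
  A = pi * r^2 = pi * 45.5^2
  A = 6503.88 m^2

6503.88


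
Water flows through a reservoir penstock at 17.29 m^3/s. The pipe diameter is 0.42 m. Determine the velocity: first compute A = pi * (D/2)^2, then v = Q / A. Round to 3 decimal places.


Compute pipe cross-sectional area:
  A = pi * (D/2)^2 = pi * (0.42/2)^2 = 0.1385 m^2
Calculate velocity:
  v = Q / A = 17.29 / 0.1385
  v = 124.798 m/s

124.798


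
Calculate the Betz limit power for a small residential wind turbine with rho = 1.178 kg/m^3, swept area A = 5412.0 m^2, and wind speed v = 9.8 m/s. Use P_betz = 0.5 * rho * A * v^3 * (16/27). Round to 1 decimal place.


The Betz coefficient Cp_max = 16/27 = 0.5926
v^3 = 9.8^3 = 941.192
P_betz = 0.5 * rho * A * v^3 * Cp_max
P_betz = 0.5 * 1.178 * 5412.0 * 941.192 * 0.5926
P_betz = 1777900.8 W

1777900.8


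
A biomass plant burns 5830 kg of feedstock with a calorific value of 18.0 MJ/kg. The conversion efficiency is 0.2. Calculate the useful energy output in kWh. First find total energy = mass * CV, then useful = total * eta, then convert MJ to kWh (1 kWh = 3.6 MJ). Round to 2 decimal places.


Total energy = mass * CV = 5830 * 18.0 = 104940.0 MJ
Useful energy = total * eta = 104940.0 * 0.2 = 20988.0 MJ
Convert to kWh: 20988.0 / 3.6
Useful energy = 5830.00 kWh

5830.00


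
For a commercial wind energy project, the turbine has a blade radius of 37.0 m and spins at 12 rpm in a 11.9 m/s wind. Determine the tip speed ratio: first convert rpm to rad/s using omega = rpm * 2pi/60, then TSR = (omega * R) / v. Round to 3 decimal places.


Convert rotational speed to rad/s:
  omega = 12 * 2 * pi / 60 = 1.2566 rad/s
Compute tip speed:
  v_tip = omega * R = 1.2566 * 37.0 = 46.496 m/s
Tip speed ratio:
  TSR = v_tip / v_wind = 46.496 / 11.9 = 3.907

3.907


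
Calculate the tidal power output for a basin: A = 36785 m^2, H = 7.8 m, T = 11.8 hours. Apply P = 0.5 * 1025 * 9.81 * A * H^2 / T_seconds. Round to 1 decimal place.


Convert period to seconds: T = 11.8 * 3600 = 42480.0 s
H^2 = 7.8^2 = 60.84
P = 0.5 * rho * g * A * H^2 / T
P = 0.5 * 1025 * 9.81 * 36785 * 60.84 / 42480.0
P = 264873.4 W

264873.4


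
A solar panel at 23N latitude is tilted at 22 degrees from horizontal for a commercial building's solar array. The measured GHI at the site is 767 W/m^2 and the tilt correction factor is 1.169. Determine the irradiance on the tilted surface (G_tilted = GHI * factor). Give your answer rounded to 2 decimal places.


Identify the given values:
  GHI = 767 W/m^2, tilt correction factor = 1.169
Apply the formula G_tilted = GHI * factor:
  G_tilted = 767 * 1.169
  G_tilted = 896.62 W/m^2

896.62


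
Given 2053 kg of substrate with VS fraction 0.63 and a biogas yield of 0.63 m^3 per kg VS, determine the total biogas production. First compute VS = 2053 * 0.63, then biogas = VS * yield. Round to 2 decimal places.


Compute volatile solids:
  VS = mass * VS_fraction = 2053 * 0.63 = 1293.39 kg
Calculate biogas volume:
  Biogas = VS * specific_yield = 1293.39 * 0.63
  Biogas = 814.84 m^3

814.84


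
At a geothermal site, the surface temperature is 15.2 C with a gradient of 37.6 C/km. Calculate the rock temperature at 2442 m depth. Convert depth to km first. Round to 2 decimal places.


Convert depth to km: 2442 / 1000 = 2.442 km
Temperature increase = gradient * depth_km = 37.6 * 2.442 = 91.82 C
Temperature at depth = T_surface + delta_T = 15.2 + 91.82
T = 107.02 C

107.02


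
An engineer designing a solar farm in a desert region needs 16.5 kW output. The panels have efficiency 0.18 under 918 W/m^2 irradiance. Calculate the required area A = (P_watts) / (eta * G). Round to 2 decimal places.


Convert target power to watts: P = 16.5 * 1000 = 16500.0 W
Compute denominator: eta * G = 0.18 * 918 = 165.24
Required area A = P / (eta * G) = 16500.0 / 165.24
A = 99.85 m^2

99.85


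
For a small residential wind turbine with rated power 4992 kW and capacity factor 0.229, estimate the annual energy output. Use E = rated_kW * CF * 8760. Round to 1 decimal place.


Annual energy = rated_kW * capacity_factor * hours_per_year
Given: P_rated = 4992 kW, CF = 0.229, hours = 8760
E = 4992 * 0.229 * 8760
E = 10014151.7 kWh

10014151.7


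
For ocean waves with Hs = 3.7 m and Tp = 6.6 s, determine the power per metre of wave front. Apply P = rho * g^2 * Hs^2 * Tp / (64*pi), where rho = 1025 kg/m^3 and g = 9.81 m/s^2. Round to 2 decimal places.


Apply wave power formula:
  g^2 = 9.81^2 = 96.2361
  Hs^2 = 3.7^2 = 13.69
  Numerator = rho * g^2 * Hs^2 * Tp = 1025 * 96.2361 * 13.69 * 6.6 = 8912699.49
  Denominator = 64 * pi = 201.0619
  P = 8912699.49 / 201.0619 = 44328.13 W/m

44328.13


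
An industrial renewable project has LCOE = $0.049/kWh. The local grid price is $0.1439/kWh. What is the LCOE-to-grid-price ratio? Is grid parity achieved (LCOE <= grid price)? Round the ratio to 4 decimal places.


Compare LCOE to grid price:
  LCOE = $0.049/kWh, Grid price = $0.1439/kWh
  Ratio = LCOE / grid_price = 0.049 / 0.1439 = 0.3405
  Grid parity achieved (ratio <= 1)? yes

0.3405


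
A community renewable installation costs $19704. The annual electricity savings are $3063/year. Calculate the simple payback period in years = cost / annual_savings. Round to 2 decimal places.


Simple payback period = initial cost / annual savings
Payback = 19704 / 3063
Payback = 6.43 years

6.43


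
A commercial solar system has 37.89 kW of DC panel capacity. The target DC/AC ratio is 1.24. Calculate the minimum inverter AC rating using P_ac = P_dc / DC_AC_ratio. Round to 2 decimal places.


The inverter AC capacity is determined by the DC/AC ratio.
Given: P_dc = 37.89 kW, DC/AC ratio = 1.24
P_ac = P_dc / ratio = 37.89 / 1.24
P_ac = 30.56 kW

30.56


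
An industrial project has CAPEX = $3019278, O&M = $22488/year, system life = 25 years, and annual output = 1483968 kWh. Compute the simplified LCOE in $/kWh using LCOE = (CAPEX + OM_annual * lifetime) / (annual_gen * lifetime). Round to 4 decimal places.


Total cost = CAPEX + OM * lifetime = 3019278 + 22488 * 25 = 3019278 + 562200 = 3581478
Total generation = annual * lifetime = 1483968 * 25 = 37099200 kWh
LCOE = 3581478 / 37099200
LCOE = 0.0965 $/kWh

0.0965


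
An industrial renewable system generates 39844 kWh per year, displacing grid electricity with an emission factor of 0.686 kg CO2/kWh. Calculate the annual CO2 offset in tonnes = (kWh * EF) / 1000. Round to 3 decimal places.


CO2 offset in kg = generation * emission_factor
CO2 offset = 39844 * 0.686 = 27332.98 kg
Convert to tonnes:
  CO2 offset = 27332.98 / 1000 = 27.333 tonnes

27.333


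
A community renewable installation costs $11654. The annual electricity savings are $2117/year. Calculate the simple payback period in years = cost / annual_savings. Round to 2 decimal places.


Simple payback period = initial cost / annual savings
Payback = 11654 / 2117
Payback = 5.50 years

5.50


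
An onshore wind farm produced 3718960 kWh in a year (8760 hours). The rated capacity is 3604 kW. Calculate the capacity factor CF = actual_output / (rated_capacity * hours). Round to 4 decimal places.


Capacity factor = actual output / maximum possible output
Maximum possible = rated * hours = 3604 * 8760 = 31571040 kWh
CF = 3718960 / 31571040
CF = 0.1178

0.1178


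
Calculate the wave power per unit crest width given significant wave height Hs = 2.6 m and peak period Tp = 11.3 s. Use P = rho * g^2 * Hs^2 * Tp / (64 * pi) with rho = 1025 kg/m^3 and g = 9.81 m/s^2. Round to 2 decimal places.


Apply wave power formula:
  g^2 = 9.81^2 = 96.2361
  Hs^2 = 2.6^2 = 6.76
  Numerator = rho * g^2 * Hs^2 * Tp = 1025 * 96.2361 * 6.76 * 11.3 = 7535065.29
  Denominator = 64 * pi = 201.0619
  P = 7535065.29 / 201.0619 = 37476.34 W/m

37476.34


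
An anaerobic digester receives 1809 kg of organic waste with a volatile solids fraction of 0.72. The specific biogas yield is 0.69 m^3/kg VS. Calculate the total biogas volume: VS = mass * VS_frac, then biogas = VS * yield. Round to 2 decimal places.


Compute volatile solids:
  VS = mass * VS_fraction = 1809 * 0.72 = 1302.48 kg
Calculate biogas volume:
  Biogas = VS * specific_yield = 1302.48 * 0.69
  Biogas = 898.71 m^3

898.71


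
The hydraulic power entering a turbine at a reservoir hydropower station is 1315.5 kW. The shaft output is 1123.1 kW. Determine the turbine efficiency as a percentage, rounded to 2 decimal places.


Turbine efficiency = (output power / input power) * 100
eta = (1123.1 / 1315.5) * 100
eta = 85.37%

85.37


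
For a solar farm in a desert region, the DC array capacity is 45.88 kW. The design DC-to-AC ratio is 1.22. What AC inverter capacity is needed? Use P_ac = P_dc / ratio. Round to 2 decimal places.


The inverter AC capacity is determined by the DC/AC ratio.
Given: P_dc = 45.88 kW, DC/AC ratio = 1.22
P_ac = P_dc / ratio = 45.88 / 1.22
P_ac = 37.61 kW

37.61


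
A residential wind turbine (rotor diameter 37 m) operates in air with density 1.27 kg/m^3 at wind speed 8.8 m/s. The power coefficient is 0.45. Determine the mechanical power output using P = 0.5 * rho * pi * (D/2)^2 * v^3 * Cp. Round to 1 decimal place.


Step 1 -- Compute swept area:
  A = pi * (D/2)^2 = pi * (37/2)^2 = 1075.21 m^2
Step 2 -- Apply wind power equation:
  P = 0.5 * rho * A * v^3 * Cp
  v^3 = 8.8^3 = 681.472
  P = 0.5 * 1.27 * 1075.21 * 681.472 * 0.45
  P = 209376.3 W

209376.3


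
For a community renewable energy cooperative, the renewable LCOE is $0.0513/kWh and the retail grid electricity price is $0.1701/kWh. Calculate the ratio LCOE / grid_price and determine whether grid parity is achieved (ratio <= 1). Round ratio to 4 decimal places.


Compare LCOE to grid price:
  LCOE = $0.0513/kWh, Grid price = $0.1701/kWh
  Ratio = LCOE / grid_price = 0.0513 / 0.1701 = 0.3016
  Grid parity achieved (ratio <= 1)? yes

0.3016


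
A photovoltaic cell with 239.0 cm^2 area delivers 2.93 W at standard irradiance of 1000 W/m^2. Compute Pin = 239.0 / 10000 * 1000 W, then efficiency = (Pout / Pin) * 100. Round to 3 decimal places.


First compute the input power:
  Pin = area_cm2 / 10000 * G = 239.0 / 10000 * 1000 = 23.9 W
Then compute efficiency:
  Efficiency = (Pout / Pin) * 100 = (2.93 / 23.9) * 100
  Efficiency = 12.259%

12.259


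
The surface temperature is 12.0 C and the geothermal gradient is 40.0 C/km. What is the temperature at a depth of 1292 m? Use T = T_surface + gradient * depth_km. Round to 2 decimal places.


Convert depth to km: 1292 / 1000 = 1.292 km
Temperature increase = gradient * depth_km = 40.0 * 1.292 = 51.68 C
Temperature at depth = T_surface + delta_T = 12.0 + 51.68
T = 63.68 C

63.68


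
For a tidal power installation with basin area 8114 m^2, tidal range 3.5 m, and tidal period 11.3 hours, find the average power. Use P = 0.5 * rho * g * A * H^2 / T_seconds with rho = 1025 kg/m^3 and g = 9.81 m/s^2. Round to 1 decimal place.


Convert period to seconds: T = 11.3 * 3600 = 40680.0 s
H^2 = 3.5^2 = 12.25
P = 0.5 * rho * g * A * H^2 / T
P = 0.5 * 1025 * 9.81 * 8114 * 12.25 / 40680.0
P = 12284.4 W

12284.4


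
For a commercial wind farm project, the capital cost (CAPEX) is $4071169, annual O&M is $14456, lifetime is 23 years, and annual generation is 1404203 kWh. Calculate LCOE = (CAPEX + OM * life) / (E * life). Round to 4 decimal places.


Total cost = CAPEX + OM * lifetime = 4071169 + 14456 * 23 = 4071169 + 332488 = 4403657
Total generation = annual * lifetime = 1404203 * 23 = 32296669 kWh
LCOE = 4403657 / 32296669
LCOE = 0.1364 $/kWh

0.1364


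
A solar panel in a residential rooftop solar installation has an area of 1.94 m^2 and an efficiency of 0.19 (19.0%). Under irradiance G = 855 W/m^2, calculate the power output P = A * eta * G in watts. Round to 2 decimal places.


Use the solar power formula P = A * eta * G.
Given: A = 1.94 m^2, eta = 0.19, G = 855 W/m^2
P = 1.94 * 0.19 * 855
P = 315.15 W

315.15


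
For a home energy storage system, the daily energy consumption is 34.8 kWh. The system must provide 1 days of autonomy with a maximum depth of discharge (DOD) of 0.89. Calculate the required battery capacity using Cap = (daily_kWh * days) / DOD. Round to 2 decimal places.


Total energy needed = daily * days = 34.8 * 1 = 34.8 kWh
Account for depth of discharge:
  Cap = total_energy / DOD = 34.8 / 0.89
  Cap = 39.10 kWh

39.10


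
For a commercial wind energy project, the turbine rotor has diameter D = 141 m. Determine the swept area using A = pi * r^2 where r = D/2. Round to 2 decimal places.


Compute the rotor radius:
  r = D / 2 = 141 / 2 = 70.5 m
Calculate swept area:
  A = pi * r^2 = pi * 70.5^2
  A = 15614.50 m^2

15614.50


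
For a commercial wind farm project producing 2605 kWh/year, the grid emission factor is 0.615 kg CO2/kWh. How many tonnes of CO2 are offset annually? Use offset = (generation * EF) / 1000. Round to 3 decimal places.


CO2 offset in kg = generation * emission_factor
CO2 offset = 2605 * 0.615 = 1602.08 kg
Convert to tonnes:
  CO2 offset = 1602.08 / 1000 = 1.602 tonnes

1.602


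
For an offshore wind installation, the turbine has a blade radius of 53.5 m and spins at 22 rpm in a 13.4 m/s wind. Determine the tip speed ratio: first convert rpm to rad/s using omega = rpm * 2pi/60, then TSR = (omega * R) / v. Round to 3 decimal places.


Convert rotational speed to rad/s:
  omega = 22 * 2 * pi / 60 = 2.3038 rad/s
Compute tip speed:
  v_tip = omega * R = 2.3038 * 53.5 = 123.255 m/s
Tip speed ratio:
  TSR = v_tip / v_wind = 123.255 / 13.4 = 9.198

9.198


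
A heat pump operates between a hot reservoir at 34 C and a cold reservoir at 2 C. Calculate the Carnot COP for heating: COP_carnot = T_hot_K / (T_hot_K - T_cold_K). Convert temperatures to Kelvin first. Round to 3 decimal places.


Convert to Kelvin:
  T_hot = 34 + 273.15 = 307.15 K
  T_cold = 2 + 273.15 = 275.15 K
Apply Carnot COP formula:
  COP = T_hot_K / (T_hot_K - T_cold_K) = 307.15 / 32.0
  COP = 9.598

9.598


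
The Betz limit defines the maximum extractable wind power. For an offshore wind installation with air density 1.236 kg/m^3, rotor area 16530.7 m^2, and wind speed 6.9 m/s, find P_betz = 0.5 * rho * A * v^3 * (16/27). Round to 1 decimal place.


The Betz coefficient Cp_max = 16/27 = 0.5926
v^3 = 6.9^3 = 328.509
P_betz = 0.5 * rho * A * v^3 * Cp_max
P_betz = 0.5 * 1.236 * 16530.7 * 328.509 * 0.5926
P_betz = 1988763.8 W

1988763.8


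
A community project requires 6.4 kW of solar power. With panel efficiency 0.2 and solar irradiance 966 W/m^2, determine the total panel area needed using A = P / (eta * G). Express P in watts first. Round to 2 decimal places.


Convert target power to watts: P = 6.4 * 1000 = 6400.0 W
Compute denominator: eta * G = 0.2 * 966 = 193.2
Required area A = P / (eta * G) = 6400.0 / 193.2
A = 33.13 m^2

33.13


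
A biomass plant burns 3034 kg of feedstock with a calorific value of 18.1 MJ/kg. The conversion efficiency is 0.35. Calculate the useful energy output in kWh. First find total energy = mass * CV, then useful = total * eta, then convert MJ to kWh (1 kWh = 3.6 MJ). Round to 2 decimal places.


Total energy = mass * CV = 3034 * 18.1 = 54915.4 MJ
Useful energy = total * eta = 54915.4 * 0.35 = 19220.39 MJ
Convert to kWh: 19220.39 / 3.6
Useful energy = 5339.00 kWh

5339.00
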